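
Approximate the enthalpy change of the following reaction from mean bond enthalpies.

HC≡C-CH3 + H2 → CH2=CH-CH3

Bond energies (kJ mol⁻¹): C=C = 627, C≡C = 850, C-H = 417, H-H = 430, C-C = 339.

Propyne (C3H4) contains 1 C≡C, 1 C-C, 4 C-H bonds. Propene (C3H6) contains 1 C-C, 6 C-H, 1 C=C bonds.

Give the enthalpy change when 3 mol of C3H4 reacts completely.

Bonds broken (reactants):
  C≡C: 1 × 850 = 850
  C-C: 1 × 339 = 339
  C-H: 4 × 417 = 1668
  H-H: 1 × 430 = 430
  Σ(broken) = 3287 kJ
Bonds formed (products):
  C-C: 1 × 339 = 339
  C-H: 6 × 417 = 2502
  C=C: 1 × 627 = 627
  Σ(formed) = 3468 kJ
ΔH = Σ(broken) − Σ(formed) = 3287 − 3468 = −181 kJ
For 3× the reaction as written: 3 × (−181) = −543 kJ

ΔH = −543 kJ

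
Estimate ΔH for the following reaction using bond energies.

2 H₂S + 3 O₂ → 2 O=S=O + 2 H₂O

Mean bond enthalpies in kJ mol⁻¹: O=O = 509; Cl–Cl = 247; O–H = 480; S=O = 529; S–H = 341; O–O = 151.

Bonds broken (reactants):
  O=O: 3 × 509 = 1527
  S–H: 4 × 341 = 1364
  Σ(broken) = 2891 kJ
Bonds formed (products):
  O–H: 4 × 480 = 1920
  S=O: 4 × 529 = 2116
  Σ(formed) = 4036 kJ
ΔH = Σ(broken) − Σ(formed) = 2891 − 4036 = −1145 kJ

ΔH ≈ −1145 kJ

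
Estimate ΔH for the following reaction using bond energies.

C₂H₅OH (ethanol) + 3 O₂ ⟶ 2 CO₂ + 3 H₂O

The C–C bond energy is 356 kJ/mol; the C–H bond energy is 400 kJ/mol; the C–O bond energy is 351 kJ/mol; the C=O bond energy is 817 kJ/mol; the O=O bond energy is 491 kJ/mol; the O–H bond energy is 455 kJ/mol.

Bonds broken (reactants):
  C–C: 1 × 356 = 356
  C–H: 5 × 400 = 2000
  C–O: 1 × 351 = 351
  O–H: 1 × 455 = 455
  O=O: 3 × 491 = 1473
  Σ(broken) = 4635 kJ
Bonds formed (products):
  C=O: 4 × 817 = 3268
  O–H: 6 × 455 = 2730
  Σ(formed) = 5998 kJ
ΔH = Σ(broken) − Σ(formed) = 4635 − 5998 = −1363 kJ

ΔH ≈ −1363 kJ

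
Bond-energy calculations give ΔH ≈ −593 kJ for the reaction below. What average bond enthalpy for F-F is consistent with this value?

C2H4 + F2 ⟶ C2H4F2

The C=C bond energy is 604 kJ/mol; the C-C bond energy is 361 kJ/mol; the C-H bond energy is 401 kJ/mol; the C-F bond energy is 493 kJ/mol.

Let D be the F-F bond energy.
Σ(broken) = 4×401 + 1×604 + 1×D = 2208 + D
Σ(formed) = 1×361 + 2×493 + 4×401 = 2951
ΔH = Σ(broken) − Σ(formed) = (2208 + D) − (2951) = −743 + D
Setting this equal to −593 kJ gives D = 150 kJ/mol.

D(F-F) ≈ 150 kJ/mol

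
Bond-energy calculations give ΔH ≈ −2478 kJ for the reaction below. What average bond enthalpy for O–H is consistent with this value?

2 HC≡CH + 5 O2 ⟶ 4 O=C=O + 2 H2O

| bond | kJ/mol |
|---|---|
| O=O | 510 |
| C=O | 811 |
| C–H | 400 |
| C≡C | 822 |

D(O–H) ≈ 446 kJ/mol

Let D be the O–H bond energy.
Σ(broken) = 2×822 + 4×400 + 5×510 = 5794
Σ(formed) = 8×811 + 4×D = 6488 + 4D
ΔH = Σ(broken) − Σ(formed) = (5794) − (6488 + 4D) = −694 − 4D
Setting this equal to −2478 kJ gives 4D = 1784, so D = 446 kJ/mol.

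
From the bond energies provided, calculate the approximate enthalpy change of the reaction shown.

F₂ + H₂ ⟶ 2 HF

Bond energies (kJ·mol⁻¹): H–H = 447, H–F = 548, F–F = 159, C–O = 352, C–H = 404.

Bonds broken (reactants):
  F–F: 1 × 159 = 159
  H–H: 1 × 447 = 447
  Σ(broken) = 606 kJ
Bonds formed (products):
  H–F: 2 × 548 = 1096
  Σ(formed) = 1096 kJ
ΔH = Σ(broken) − Σ(formed) = 606 − 1096 = −490 kJ

ΔH ≈ −490 kJ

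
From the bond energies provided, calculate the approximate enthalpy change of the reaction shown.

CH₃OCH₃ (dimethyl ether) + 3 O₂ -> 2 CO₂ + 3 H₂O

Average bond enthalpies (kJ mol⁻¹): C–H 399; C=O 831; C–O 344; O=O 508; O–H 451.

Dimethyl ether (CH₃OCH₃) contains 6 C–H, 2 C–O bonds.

Bonds broken (reactants):
  C–H: 6 × 399 = 2394
  C–O: 2 × 344 = 688
  O=O: 3 × 508 = 1524
  Σ(broken) = 4606 kJ
Bonds formed (products):
  C=O: 4 × 831 = 3324
  O–H: 6 × 451 = 2706
  Σ(formed) = 6030 kJ
ΔH = Σ(broken) − Σ(formed) = 4606 − 6030 = −1424 kJ

ΔH ≈ −1424 kJ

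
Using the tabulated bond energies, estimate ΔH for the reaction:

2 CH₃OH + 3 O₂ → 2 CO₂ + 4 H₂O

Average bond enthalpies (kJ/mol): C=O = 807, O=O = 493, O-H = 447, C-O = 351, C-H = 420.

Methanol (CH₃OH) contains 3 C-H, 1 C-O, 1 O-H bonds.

Bonds broken (reactants):
  C-H: 6 × 420 = 2520
  C-O: 2 × 351 = 702
  O-H: 2 × 447 = 894
  O=O: 3 × 493 = 1479
  Σ(broken) = 5595 kJ
Bonds formed (products):
  C=O: 4 × 807 = 3228
  O-H: 8 × 447 = 3576
  Σ(formed) = 6804 kJ
ΔH = Σ(broken) − Σ(formed) = 5595 − 6804 = −1209 kJ

ΔH ≈ −1209 kJ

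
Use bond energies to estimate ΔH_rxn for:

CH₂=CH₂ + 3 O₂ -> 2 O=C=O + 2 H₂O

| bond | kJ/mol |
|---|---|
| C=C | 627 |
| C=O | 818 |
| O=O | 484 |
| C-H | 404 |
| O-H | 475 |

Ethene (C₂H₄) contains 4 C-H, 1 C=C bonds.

Bonds broken (reactants):
  C-H: 4 × 404 = 1616
  C=C: 1 × 627 = 627
  O=O: 3 × 484 = 1452
  Σ(broken) = 3695 kJ
Bonds formed (products):
  C=O: 4 × 818 = 3272
  O-H: 4 × 475 = 1900
  Σ(formed) = 5172 kJ
ΔH = Σ(broken) − Σ(formed) = 3695 − 5172 = −1477 kJ

ΔH ≈ −1477 kJ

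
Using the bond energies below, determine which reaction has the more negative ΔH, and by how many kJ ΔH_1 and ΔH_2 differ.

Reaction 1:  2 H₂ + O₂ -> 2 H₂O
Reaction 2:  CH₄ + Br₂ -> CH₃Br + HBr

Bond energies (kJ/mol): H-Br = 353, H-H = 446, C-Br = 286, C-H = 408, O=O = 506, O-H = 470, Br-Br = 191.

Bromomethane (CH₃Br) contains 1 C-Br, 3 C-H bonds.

Reaction 1, by 442 kJ

Reaction 1:
  Bonds broken (reactants):
    H-H: 2 × 446 = 892
    O=O: 1 × 506 = 506
    Σ(broken) = 1398 kJ
  Bonds formed (products):
    O-H: 4 × 470 = 1880
    Σ(formed) = 1880 kJ
  ΔH_1 = 1398 − 1880 = −482 kJ
Reaction 2:
  Bonds broken (reactants):
    Br-Br: 1 × 191 = 191
    C-H: 4 × 408 = 1632
    Σ(broken) = 1823 kJ
  Bonds formed (products):
    C-Br: 1 × 286 = 286
    C-H: 3 × 408 = 1224
    H-Br: 1 × 353 = 353
    Σ(formed) = 1863 kJ
  ΔH_2 = 1823 − 1863 = −40 kJ
ΔH_1 − ΔH_2 = −442 kJ, so reaction 1 has the more negative ΔH; |ΔH_1 − ΔH_2| = 442 kJ.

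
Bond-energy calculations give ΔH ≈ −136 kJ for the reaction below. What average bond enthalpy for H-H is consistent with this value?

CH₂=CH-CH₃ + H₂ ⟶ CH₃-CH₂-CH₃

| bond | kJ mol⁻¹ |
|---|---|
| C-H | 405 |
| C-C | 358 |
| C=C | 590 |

Let D be the H-H bond energy.
Σ(broken) = 1×358 + 6×405 + 1×590 + 1×D = 3378 + D
Σ(formed) = 2×358 + 8×405 = 3956
ΔH = Σ(broken) − Σ(formed) = (3378 + D) − (3956) = −578 + D
Setting this equal to −136 kJ gives D = 442 kJ/mol.

D(H-H) ≈ 442 kJ/mol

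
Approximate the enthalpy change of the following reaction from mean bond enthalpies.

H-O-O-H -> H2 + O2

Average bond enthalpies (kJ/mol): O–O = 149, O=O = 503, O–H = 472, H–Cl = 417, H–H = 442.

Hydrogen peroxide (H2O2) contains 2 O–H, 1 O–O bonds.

ΔH ≈ +148 kJ

Bonds broken (reactants):
  O–H: 2 × 472 = 944
  O–O: 1 × 149 = 149
  Σ(broken) = 1093 kJ
Bonds formed (products):
  H–H: 1 × 442 = 442
  O=O: 1 × 503 = 503
  Σ(formed) = 945 kJ
ΔH = Σ(broken) − Σ(formed) = 1093 − 945 = +148 kJ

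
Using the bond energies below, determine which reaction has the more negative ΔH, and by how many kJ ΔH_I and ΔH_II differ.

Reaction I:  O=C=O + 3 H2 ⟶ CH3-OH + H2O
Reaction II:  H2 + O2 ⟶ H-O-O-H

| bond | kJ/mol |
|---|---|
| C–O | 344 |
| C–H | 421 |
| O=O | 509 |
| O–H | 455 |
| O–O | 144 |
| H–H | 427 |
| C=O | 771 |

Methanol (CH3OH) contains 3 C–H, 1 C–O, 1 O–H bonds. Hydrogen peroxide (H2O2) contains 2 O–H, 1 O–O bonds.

Reaction I:
  Bonds broken (reactants):
    C=O: 2 × 771 = 1542
    H–H: 3 × 427 = 1281
    Σ(broken) = 2823 kJ
  Bonds formed (products):
    C–H: 3 × 421 = 1263
    C–O: 1 × 344 = 344
    O–H: 3 × 455 = 1365
    Σ(formed) = 2972 kJ
  ΔH_I = 2823 − 2972 = −149 kJ
Reaction II:
  Bonds broken (reactants):
    H–H: 1 × 427 = 427
    O=O: 1 × 509 = 509
    Σ(broken) = 936 kJ
  Bonds formed (products):
    O–H: 2 × 455 = 910
    O–O: 1 × 144 = 144
    Σ(formed) = 1054 kJ
  ΔH_II = 936 − 1054 = −118 kJ
ΔH_I − ΔH_II = −31 kJ, so reaction I has the more negative ΔH; |ΔH_I − ΔH_II| = 31 kJ.

Reaction I, by 31 kJ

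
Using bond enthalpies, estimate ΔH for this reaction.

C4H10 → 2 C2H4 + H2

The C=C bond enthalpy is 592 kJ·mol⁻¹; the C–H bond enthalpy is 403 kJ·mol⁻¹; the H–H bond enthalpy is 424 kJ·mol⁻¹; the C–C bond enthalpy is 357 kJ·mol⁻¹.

Bonds broken (reactants):
  C–C: 3 × 357 = 1071
  C–H: 10 × 403 = 4030
  Σ(broken) = 5101 kJ
Bonds formed (products):
  C–H: 8 × 403 = 3224
  C=C: 2 × 592 = 1184
  H–H: 1 × 424 = 424
  Σ(formed) = 4832 kJ
ΔH = Σ(broken) − Σ(formed) = 5101 − 4832 = +269 kJ

ΔH ≈ +269 kJ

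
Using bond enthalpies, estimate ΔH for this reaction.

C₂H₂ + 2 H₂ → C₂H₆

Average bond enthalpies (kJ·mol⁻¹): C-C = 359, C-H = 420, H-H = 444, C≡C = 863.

ΔH ≈ −288 kJ

Bonds broken (reactants):
  C≡C: 1 × 863 = 863
  C-H: 2 × 420 = 840
  H-H: 2 × 444 = 888
  Σ(broken) = 2591 kJ
Bonds formed (products):
  C-C: 1 × 359 = 359
  C-H: 6 × 420 = 2520
  Σ(formed) = 2879 kJ
ΔH = Σ(broken) − Σ(formed) = 2591 − 2879 = −288 kJ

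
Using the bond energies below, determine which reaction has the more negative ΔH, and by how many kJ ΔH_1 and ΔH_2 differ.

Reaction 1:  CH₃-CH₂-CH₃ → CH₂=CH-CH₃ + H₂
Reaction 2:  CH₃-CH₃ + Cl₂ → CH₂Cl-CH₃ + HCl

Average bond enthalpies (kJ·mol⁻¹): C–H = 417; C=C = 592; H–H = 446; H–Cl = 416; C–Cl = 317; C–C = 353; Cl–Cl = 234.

Reaction 2, by 231 kJ

Reaction 1:
  Bonds broken (reactants):
    C–C: 2 × 353 = 706
    C–H: 8 × 417 = 3336
    Σ(broken) = 4042 kJ
  Bonds formed (products):
    C–C: 1 × 353 = 353
    C–H: 6 × 417 = 2502
    C=C: 1 × 592 = 592
    H–H: 1 × 446 = 446
    Σ(formed) = 3893 kJ
  ΔH_1 = 4042 − 3893 = +149 kJ
Reaction 2:
  Bonds broken (reactants):
    C–C: 1 × 353 = 353
    C–H: 6 × 417 = 2502
    Cl–Cl: 1 × 234 = 234
    Σ(broken) = 3089 kJ
  Bonds formed (products):
    C–C: 1 × 353 = 353
    C–Cl: 1 × 317 = 317
    C–H: 5 × 417 = 2085
    H–Cl: 1 × 416 = 416
    Σ(formed) = 3171 kJ
  ΔH_2 = 3089 − 3171 = −82 kJ
ΔH_1 − ΔH_2 = +231 kJ, so reaction 2 has the more negative ΔH; |ΔH_1 − ΔH_2| = 231 kJ.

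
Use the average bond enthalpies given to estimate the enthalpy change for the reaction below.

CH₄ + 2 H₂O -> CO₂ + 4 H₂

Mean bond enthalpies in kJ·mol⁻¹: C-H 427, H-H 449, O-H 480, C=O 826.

ΔH ≈ +180 kJ

Bonds broken (reactants):
  C-H: 4 × 427 = 1708
  O-H: 4 × 480 = 1920
  Σ(broken) = 3628 kJ
Bonds formed (products):
  C=O: 2 × 826 = 1652
  H-H: 4 × 449 = 1796
  Σ(formed) = 3448 kJ
ΔH = Σ(broken) − Σ(formed) = 3628 − 3448 = +180 kJ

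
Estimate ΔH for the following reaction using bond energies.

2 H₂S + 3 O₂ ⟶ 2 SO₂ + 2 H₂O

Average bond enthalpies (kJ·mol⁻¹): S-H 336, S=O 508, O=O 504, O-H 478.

Bonds broken (reactants):
  O=O: 3 × 504 = 1512
  S-H: 4 × 336 = 1344
  Σ(broken) = 2856 kJ
Bonds formed (products):
  O-H: 4 × 478 = 1912
  S=O: 4 × 508 = 2032
  Σ(formed) = 3944 kJ
ΔH = Σ(broken) − Σ(formed) = 2856 − 3944 = −1088 kJ

ΔH ≈ −1088 kJ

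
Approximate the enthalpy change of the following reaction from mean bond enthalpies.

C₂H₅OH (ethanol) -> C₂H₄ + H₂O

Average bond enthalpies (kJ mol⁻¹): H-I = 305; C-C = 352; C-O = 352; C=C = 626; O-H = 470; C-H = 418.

ΔH ≈ +26 kJ

Bonds broken (reactants):
  C-C: 1 × 352 = 352
  C-H: 5 × 418 = 2090
  C-O: 1 × 352 = 352
  O-H: 1 × 470 = 470
  Σ(broken) = 3264 kJ
Bonds formed (products):
  C-H: 4 × 418 = 1672
  C=C: 1 × 626 = 626
  O-H: 2 × 470 = 940
  Σ(formed) = 3238 kJ
ΔH = Σ(broken) − Σ(formed) = 3264 − 3238 = +26 kJ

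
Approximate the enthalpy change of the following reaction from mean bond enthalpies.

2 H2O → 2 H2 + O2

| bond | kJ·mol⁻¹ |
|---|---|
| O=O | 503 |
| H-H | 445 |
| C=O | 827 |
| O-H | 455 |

ΔH ≈ +427 kJ

Bonds broken (reactants):
  O-H: 4 × 455 = 1820
  Σ(broken) = 1820 kJ
Bonds formed (products):
  H-H: 2 × 445 = 890
  O=O: 1 × 503 = 503
  Σ(formed) = 1393 kJ
ΔH = Σ(broken) − Σ(formed) = 1820 − 1393 = +427 kJ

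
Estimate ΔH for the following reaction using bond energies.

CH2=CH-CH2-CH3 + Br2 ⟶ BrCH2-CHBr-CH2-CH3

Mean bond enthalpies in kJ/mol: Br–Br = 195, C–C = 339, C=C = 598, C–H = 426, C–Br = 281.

Bonds broken (reactants):
  Br–Br: 1 × 195 = 195
  C–C: 2 × 339 = 678
  C–H: 8 × 426 = 3408
  C=C: 1 × 598 = 598
  Σ(broken) = 4879 kJ
Bonds formed (products):
  C–Br: 2 × 281 = 562
  C–C: 3 × 339 = 1017
  C–H: 8 × 426 = 3408
  Σ(formed) = 4987 kJ
ΔH = Σ(broken) − Σ(formed) = 4879 − 4987 = −108 kJ

ΔH ≈ −108 kJ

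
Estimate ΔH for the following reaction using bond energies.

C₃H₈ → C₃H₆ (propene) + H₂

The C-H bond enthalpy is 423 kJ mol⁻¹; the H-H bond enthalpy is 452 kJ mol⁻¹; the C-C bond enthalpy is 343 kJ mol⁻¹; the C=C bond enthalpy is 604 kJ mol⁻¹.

Bonds broken (reactants):
  C-C: 2 × 343 = 686
  C-H: 8 × 423 = 3384
  Σ(broken) = 4070 kJ
Bonds formed (products):
  C-C: 1 × 343 = 343
  C-H: 6 × 423 = 2538
  C=C: 1 × 604 = 604
  H-H: 1 × 452 = 452
  Σ(formed) = 3937 kJ
ΔH = Σ(broken) − Σ(formed) = 4070 − 3937 = +133 kJ

ΔH ≈ +133 kJ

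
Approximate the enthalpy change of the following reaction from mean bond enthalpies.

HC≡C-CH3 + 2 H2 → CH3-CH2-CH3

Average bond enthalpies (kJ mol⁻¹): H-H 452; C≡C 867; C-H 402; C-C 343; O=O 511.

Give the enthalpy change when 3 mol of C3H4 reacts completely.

ΔH = −540 kJ

Bonds broken (reactants):
  C≡C: 1 × 867 = 867
  C-C: 1 × 343 = 343
  C-H: 4 × 402 = 1608
  H-H: 2 × 452 = 904
  Σ(broken) = 3722 kJ
Bonds formed (products):
  C-C: 2 × 343 = 686
  C-H: 8 × 402 = 3216
  Σ(formed) = 3902 kJ
ΔH = Σ(broken) − Σ(formed) = 3722 − 3902 = −180 kJ
For 3× the reaction as written: 3 × (−180) = −540 kJ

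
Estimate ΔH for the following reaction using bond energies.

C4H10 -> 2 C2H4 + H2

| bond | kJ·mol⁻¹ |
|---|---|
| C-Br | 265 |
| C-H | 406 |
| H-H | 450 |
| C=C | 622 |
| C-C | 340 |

ΔH ≈ +138 kJ

Bonds broken (reactants):
  C-C: 3 × 340 = 1020
  C-H: 10 × 406 = 4060
  Σ(broken) = 5080 kJ
Bonds formed (products):
  C-H: 8 × 406 = 3248
  C=C: 2 × 622 = 1244
  H-H: 1 × 450 = 450
  Σ(formed) = 4942 kJ
ΔH = Σ(broken) − Σ(formed) = 5080 − 4942 = +138 kJ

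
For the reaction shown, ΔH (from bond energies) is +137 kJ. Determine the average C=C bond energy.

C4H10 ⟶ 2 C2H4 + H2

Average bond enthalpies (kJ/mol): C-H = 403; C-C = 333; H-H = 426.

D(C=C) ≈ 621 kJ/mol

Let D be the C=C bond energy.
Σ(broken) = 3×333 + 10×403 = 5029
Σ(formed) = 8×403 + 2×D + 1×426 = 3650 + 2D
ΔH = Σ(broken) − Σ(formed) = (5029) − (3650 + 2D) = +1379 − 2D
Setting this equal to +137 kJ gives 2D = 1242, so D = 621 kJ/mol.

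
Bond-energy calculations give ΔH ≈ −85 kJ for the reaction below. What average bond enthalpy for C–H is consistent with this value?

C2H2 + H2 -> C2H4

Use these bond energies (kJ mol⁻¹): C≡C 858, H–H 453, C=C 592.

Let D be the C–H bond energy.
Σ(broken) = 1×858 + 2×D + 1×453 = 1311 + 2D
Σ(formed) = 4×D + 1×592 = 592 + 4D
ΔH = Σ(broken) − Σ(formed) = (1311 + 2D) − (592 + 4D) = +719 − 2D
Setting this equal to −85 kJ gives 2D = 804, so D = 402 kJ/mol.

D(C–H) ≈ 402 kJ/mol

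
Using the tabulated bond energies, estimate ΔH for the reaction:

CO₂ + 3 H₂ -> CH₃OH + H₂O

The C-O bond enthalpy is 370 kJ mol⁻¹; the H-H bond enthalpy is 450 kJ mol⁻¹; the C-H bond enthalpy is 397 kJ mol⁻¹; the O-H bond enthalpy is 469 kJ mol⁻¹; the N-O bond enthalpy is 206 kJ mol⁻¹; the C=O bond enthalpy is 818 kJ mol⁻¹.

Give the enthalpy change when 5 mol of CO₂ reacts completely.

Bonds broken (reactants):
  C=O: 2 × 818 = 1636
  H-H: 3 × 450 = 1350
  Σ(broken) = 2986 kJ
Bonds formed (products):
  C-H: 3 × 397 = 1191
  C-O: 1 × 370 = 370
  O-H: 3 × 469 = 1407
  Σ(formed) = 2968 kJ
ΔH = Σ(broken) − Σ(formed) = 2986 − 2968 = +18 kJ
For 5× the reaction as written: 5 × (+18) = +90 kJ

ΔH = +90 kJ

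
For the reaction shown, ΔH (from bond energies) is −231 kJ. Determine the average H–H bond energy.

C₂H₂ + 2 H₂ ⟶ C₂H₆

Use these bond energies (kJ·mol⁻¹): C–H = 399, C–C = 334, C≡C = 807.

Let D be the H–H bond energy.
Σ(broken) = 1×807 + 2×399 + 2×D = 1605 + 2D
Σ(formed) = 1×334 + 6×399 = 2728
ΔH = Σ(broken) − Σ(formed) = (1605 + 2D) − (2728) = −1123 + 2D
Setting this equal to −231 kJ gives 2D = 892, so D = 446 kJ/mol.

D(H–H) ≈ 446 kJ/mol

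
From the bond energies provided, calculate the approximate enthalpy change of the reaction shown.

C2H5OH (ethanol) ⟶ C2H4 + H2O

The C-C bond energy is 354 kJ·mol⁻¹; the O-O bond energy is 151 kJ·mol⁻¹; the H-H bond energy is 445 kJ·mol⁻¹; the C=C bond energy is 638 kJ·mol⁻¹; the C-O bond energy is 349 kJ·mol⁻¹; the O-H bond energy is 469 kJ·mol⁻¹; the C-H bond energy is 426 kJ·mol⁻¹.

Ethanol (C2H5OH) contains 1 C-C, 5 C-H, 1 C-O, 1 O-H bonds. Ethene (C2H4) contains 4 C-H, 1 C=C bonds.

Bonds broken (reactants):
  C-C: 1 × 354 = 354
  C-H: 5 × 426 = 2130
  C-O: 1 × 349 = 349
  O-H: 1 × 469 = 469
  Σ(broken) = 3302 kJ
Bonds formed (products):
  C-H: 4 × 426 = 1704
  C=C: 1 × 638 = 638
  O-H: 2 × 469 = 938
  Σ(formed) = 3280 kJ
ΔH = Σ(broken) − Σ(formed) = 3302 − 3280 = +22 kJ

ΔH ≈ +22 kJ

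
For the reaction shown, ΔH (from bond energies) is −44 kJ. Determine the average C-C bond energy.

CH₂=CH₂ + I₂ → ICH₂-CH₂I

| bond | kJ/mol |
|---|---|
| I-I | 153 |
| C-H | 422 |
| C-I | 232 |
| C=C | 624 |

Let D be the C-C bond energy.
Σ(broken) = 4×422 + 1×624 + 1×153 = 2465
Σ(formed) = 1×D + 4×422 + 2×232 = 2152 + D
ΔH = Σ(broken) − Σ(formed) = (2465) − (2152 + D) = +313 − D
Setting this equal to −44 kJ gives D = 357 kJ/mol.

D(C-C) ≈ 357 kJ/mol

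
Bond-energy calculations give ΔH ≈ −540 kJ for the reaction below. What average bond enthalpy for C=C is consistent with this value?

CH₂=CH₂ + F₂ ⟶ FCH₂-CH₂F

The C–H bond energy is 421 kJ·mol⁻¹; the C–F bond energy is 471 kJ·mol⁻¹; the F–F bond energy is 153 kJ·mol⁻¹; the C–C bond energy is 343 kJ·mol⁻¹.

D(C=C) ≈ 592 kJ/mol

Let D be the C=C bond energy.
Σ(broken) = 4×421 + 1×D + 1×153 = 1837 + D
Σ(formed) = 1×343 + 2×471 + 4×421 = 2969
ΔH = Σ(broken) − Σ(formed) = (1837 + D) − (2969) = −1132 + D
Setting this equal to −540 kJ gives D = 592 kJ/mol.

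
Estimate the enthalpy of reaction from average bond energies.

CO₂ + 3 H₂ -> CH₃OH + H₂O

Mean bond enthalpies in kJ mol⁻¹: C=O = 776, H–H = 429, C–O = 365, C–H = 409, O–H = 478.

Bonds broken (reactants):
  C=O: 2 × 776 = 1552
  H–H: 3 × 429 = 1287
  Σ(broken) = 2839 kJ
Bonds formed (products):
  C–H: 3 × 409 = 1227
  C–O: 1 × 365 = 365
  O–H: 3 × 478 = 1434
  Σ(formed) = 3026 kJ
ΔH = Σ(broken) − Σ(formed) = 2839 − 3026 = −187 kJ

ΔH ≈ −187 kJ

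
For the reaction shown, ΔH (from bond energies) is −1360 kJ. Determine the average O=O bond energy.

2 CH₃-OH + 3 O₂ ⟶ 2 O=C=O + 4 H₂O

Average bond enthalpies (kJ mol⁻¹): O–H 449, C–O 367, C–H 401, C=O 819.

D(O=O) ≈ 490 kJ/mol

Let D be the O=O bond energy.
Σ(broken) = 6×401 + 2×367 + 2×449 + 3×D = 4038 + 3D
Σ(formed) = 4×819 + 8×449 = 6868
ΔH = Σ(broken) − Σ(formed) = (4038 + 3D) − (6868) = −2830 + 3D
Setting this equal to −1360 kJ gives 3D = 1470, so D = 490 kJ/mol.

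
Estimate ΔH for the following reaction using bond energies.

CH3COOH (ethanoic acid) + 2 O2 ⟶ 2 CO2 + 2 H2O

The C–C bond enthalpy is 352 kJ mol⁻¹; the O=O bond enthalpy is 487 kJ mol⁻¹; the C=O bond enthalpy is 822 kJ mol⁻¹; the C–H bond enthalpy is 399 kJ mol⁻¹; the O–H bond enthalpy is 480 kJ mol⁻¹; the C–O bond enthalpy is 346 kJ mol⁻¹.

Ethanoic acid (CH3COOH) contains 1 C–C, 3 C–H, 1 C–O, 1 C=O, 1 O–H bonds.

ΔH ≈ −1037 kJ

Bonds broken (reactants):
  C–C: 1 × 352 = 352
  C–H: 3 × 399 = 1197
  C–O: 1 × 346 = 346
  C=O: 1 × 822 = 822
  O–H: 1 × 480 = 480
  O=O: 2 × 487 = 974
  Σ(broken) = 4171 kJ
Bonds formed (products):
  C=O: 4 × 822 = 3288
  O–H: 4 × 480 = 1920
  Σ(formed) = 5208 kJ
ΔH = Σ(broken) − Σ(formed) = 4171 − 5208 = −1037 kJ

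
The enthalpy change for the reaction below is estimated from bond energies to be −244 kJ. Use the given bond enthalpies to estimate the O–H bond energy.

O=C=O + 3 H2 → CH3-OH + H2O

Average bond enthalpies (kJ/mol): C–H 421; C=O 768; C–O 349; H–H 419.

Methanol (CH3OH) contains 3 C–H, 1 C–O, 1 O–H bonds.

Let D be the O–H bond energy.
Σ(broken) = 2×768 + 3×419 = 2793
Σ(formed) = 3×421 + 1×349 + 3×D = 1612 + 3D
ΔH = Σ(broken) − Σ(formed) = (2793) − (1612 + 3D) = +1181 − 3D
Setting this equal to −244 kJ gives 3D = 1425, so D = 475 kJ/mol.

D(O–H) ≈ 475 kJ/mol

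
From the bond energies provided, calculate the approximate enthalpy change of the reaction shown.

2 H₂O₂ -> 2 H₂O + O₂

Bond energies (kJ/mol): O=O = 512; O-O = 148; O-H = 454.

Bonds broken (reactants):
  O-H: 4 × 454 = 1816
  O-O: 2 × 148 = 296
  Σ(broken) = 2112 kJ
Bonds formed (products):
  O-H: 4 × 454 = 1816
  O=O: 1 × 512 = 512
  Σ(formed) = 2328 kJ
ΔH = Σ(broken) − Σ(formed) = 2112 − 2328 = −216 kJ

ΔH ≈ −216 kJ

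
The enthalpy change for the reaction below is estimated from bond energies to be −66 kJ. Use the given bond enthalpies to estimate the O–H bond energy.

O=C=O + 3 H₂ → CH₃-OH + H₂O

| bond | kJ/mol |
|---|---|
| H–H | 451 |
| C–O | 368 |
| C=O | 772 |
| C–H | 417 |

Let D be the O–H bond energy.
Σ(broken) = 2×772 + 3×451 = 2897
Σ(formed) = 3×417 + 1×368 + 3×D = 1619 + 3D
ΔH = Σ(broken) − Σ(formed) = (2897) − (1619 + 3D) = +1278 − 3D
Setting this equal to −66 kJ gives 3D = 1344, so D = 448 kJ/mol.

D(O–H) ≈ 448 kJ/mol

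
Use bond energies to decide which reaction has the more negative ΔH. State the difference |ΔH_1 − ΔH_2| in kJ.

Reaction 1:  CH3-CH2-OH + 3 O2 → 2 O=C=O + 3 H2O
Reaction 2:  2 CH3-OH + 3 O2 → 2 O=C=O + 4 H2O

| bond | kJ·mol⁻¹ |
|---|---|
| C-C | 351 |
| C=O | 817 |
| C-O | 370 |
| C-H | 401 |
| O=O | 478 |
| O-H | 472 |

Reaction 1:
  Bonds broken (reactants):
    C-C: 1 × 351 = 351
    C-H: 5 × 401 = 2005
    C-O: 1 × 370 = 370
    O-H: 1 × 472 = 472
    O=O: 3 × 478 = 1434
    Σ(broken) = 4632 kJ
  Bonds formed (products):
    C=O: 4 × 817 = 3268
    O-H: 6 × 472 = 2832
    Σ(formed) = 6100 kJ
  ΔH_1 = 4632 − 6100 = −1468 kJ
Reaction 2:
  Bonds broken (reactants):
    C-H: 6 × 401 = 2406
    C-O: 2 × 370 = 740
    O-H: 2 × 472 = 944
    O=O: 3 × 478 = 1434
    Σ(broken) = 5524 kJ
  Bonds formed (products):
    C=O: 4 × 817 = 3268
    O-H: 8 × 472 = 3776
    Σ(formed) = 7044 kJ
  ΔH_2 = 5524 − 7044 = −1520 kJ
ΔH_1 − ΔH_2 = +52 kJ, so reaction 2 has the more negative ΔH; |ΔH_1 − ΔH_2| = 52 kJ.

Reaction 2, by 52 kJ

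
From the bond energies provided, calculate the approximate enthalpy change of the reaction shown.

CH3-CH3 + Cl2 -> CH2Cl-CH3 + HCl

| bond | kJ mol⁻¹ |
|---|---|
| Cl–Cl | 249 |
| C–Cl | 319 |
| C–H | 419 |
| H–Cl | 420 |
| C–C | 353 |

ΔH ≈ −71 kJ

Bonds broken (reactants):
  C–C: 1 × 353 = 353
  C–H: 6 × 419 = 2514
  Cl–Cl: 1 × 249 = 249
  Σ(broken) = 3116 kJ
Bonds formed (products):
  C–C: 1 × 353 = 353
  C–Cl: 1 × 319 = 319
  C–H: 5 × 419 = 2095
  H–Cl: 1 × 420 = 420
  Σ(formed) = 3187 kJ
ΔH = Σ(broken) − Σ(formed) = 3116 − 3187 = −71 kJ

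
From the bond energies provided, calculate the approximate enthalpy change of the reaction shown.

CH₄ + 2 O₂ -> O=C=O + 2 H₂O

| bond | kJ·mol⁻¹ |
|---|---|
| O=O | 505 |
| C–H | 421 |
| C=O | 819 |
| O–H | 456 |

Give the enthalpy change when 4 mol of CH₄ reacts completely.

Bonds broken (reactants):
  C–H: 4 × 421 = 1684
  O=O: 2 × 505 = 1010
  Σ(broken) = 2694 kJ
Bonds formed (products):
  C=O: 2 × 819 = 1638
  O–H: 4 × 456 = 1824
  Σ(formed) = 3462 kJ
ΔH = Σ(broken) − Σ(formed) = 2694 − 3462 = −768 kJ
For 4× the reaction as written: 4 × (−768) = −3072 kJ

ΔH = −3072 kJ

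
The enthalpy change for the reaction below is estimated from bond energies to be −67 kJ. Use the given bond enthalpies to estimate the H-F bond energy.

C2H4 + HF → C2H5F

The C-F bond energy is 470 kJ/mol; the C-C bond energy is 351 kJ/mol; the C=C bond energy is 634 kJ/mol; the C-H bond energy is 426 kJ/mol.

Let D be the H-F bond energy.
Σ(broken) = 4×426 + 1×634 + 1×D = 2338 + D
Σ(formed) = 1×351 + 1×470 + 5×426 = 2951
ΔH = Σ(broken) − Σ(formed) = (2338 + D) − (2951) = −613 + D
Setting this equal to −67 kJ gives D = 546 kJ/mol.

D(H-F) ≈ 546 kJ/mol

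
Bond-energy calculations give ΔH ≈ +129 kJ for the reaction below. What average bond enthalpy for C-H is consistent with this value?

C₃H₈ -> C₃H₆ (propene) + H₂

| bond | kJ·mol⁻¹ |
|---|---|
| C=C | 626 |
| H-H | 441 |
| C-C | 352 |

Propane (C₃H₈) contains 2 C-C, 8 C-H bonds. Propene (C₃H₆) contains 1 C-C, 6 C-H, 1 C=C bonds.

D(C-H) ≈ 422 kJ/mol

Let D be the C-H bond energy.
Σ(broken) = 2×352 + 8×D = 704 + 8D
Σ(formed) = 1×352 + 6×D + 1×626 + 1×441 = 1419 + 6D
ΔH = Σ(broken) − Σ(formed) = (704 + 8D) − (1419 + 6D) = −715 + 2D
Setting this equal to +129 kJ gives 2D = 844, so D = 422 kJ/mol.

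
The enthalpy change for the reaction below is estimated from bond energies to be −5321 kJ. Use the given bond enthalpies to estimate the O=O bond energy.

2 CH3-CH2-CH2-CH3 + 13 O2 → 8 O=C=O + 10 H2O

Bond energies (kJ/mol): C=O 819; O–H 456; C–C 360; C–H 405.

Let D be the O=O bond energy.
Σ(broken) = 6×360 + 20×405 + 13×D = 10260 + 13D
Σ(formed) = 16×819 + 20×456 = 22224
ΔH = Σ(broken) − Σ(formed) = (10260 + 13D) − (22224) = −11964 + 13D
Setting this equal to −5321 kJ gives 13D = 6643, so D = 511 kJ/mol.

D(O=O) ≈ 511 kJ/mol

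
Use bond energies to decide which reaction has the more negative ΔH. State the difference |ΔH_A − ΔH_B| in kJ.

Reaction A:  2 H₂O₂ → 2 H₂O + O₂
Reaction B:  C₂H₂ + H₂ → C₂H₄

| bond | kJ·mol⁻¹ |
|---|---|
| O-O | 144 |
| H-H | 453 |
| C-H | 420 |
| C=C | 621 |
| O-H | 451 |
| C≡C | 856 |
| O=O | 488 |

Reaction A:
  Bonds broken (reactants):
    O-H: 4 × 451 = 1804
    O-O: 2 × 144 = 288
    Σ(broken) = 2092 kJ
  Bonds formed (products):
    O-H: 4 × 451 = 1804
    O=O: 1 × 488 = 488
    Σ(formed) = 2292 kJ
  ΔH_A = 2092 − 2292 = −200 kJ
Reaction B:
  Bonds broken (reactants):
    C≡C: 1 × 856 = 856
    C-H: 2 × 420 = 840
    H-H: 1 × 453 = 453
    Σ(broken) = 2149 kJ
  Bonds formed (products):
    C-H: 4 × 420 = 1680
    C=C: 1 × 621 = 621
    Σ(formed) = 2301 kJ
  ΔH_B = 2149 − 2301 = −152 kJ
ΔH_A − ΔH_B = −48 kJ, so reaction A has the more negative ΔH; |ΔH_A − ΔH_B| = 48 kJ.

Reaction A, by 48 kJ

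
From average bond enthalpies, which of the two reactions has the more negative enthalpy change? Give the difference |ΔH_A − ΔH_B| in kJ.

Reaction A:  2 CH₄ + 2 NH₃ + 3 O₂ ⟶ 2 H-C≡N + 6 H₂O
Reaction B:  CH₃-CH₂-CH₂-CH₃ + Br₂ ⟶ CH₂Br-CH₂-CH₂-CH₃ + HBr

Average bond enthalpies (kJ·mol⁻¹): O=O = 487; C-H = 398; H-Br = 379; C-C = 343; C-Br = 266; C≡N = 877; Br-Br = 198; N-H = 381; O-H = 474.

Reaction A:
  Bonds broken (reactants):
    C-H: 8 × 398 = 3184
    N-H: 6 × 381 = 2286
    O=O: 3 × 487 = 1461
    Σ(broken) = 6931 kJ
  Bonds formed (products):
    C≡N: 2 × 877 = 1754
    C-H: 2 × 398 = 796
    O-H: 12 × 474 = 5688
    Σ(formed) = 8238 kJ
  ΔH_A = 6931 − 8238 = −1307 kJ
Reaction B:
  Bonds broken (reactants):
    Br-Br: 1 × 198 = 198
    C-C: 3 × 343 = 1029
    C-H: 10 × 398 = 3980
    Σ(broken) = 5207 kJ
  Bonds formed (products):
    C-Br: 1 × 266 = 266
    C-C: 3 × 343 = 1029
    C-H: 9 × 398 = 3582
    H-Br: 1 × 379 = 379
    Σ(formed) = 5256 kJ
  ΔH_B = 5207 − 5256 = −49 kJ
ΔH_A − ΔH_B = −1258 kJ, so reaction A has the more negative ΔH; |ΔH_A − ΔH_B| = 1258 kJ.

Reaction A, by 1258 kJ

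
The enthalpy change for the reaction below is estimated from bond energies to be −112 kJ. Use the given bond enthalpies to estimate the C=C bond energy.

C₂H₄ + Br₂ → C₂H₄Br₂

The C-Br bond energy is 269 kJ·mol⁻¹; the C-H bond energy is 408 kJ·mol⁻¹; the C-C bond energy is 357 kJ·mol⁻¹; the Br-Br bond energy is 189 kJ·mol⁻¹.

D(C=C) ≈ 594 kJ/mol

Let D be the C=C bond energy.
Σ(broken) = 1×189 + 4×408 + 1×D = 1821 + D
Σ(formed) = 2×269 + 1×357 + 4×408 = 2527
ΔH = Σ(broken) − Σ(formed) = (1821 + D) − (2527) = −706 + D
Setting this equal to −112 kJ gives D = 594 kJ/mol.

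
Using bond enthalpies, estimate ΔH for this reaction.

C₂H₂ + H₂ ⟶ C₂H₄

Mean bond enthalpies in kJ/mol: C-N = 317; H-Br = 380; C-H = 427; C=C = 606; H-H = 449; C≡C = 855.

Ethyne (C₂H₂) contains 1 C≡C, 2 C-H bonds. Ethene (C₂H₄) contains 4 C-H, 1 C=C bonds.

ΔH ≈ −156 kJ

Bonds broken (reactants):
  C≡C: 1 × 855 = 855
  C-H: 2 × 427 = 854
  H-H: 1 × 449 = 449
  Σ(broken) = 2158 kJ
Bonds formed (products):
  C-H: 4 × 427 = 1708
  C=C: 1 × 606 = 606
  Σ(formed) = 2314 kJ
ΔH = Σ(broken) − Σ(formed) = 2158 − 2314 = −156 kJ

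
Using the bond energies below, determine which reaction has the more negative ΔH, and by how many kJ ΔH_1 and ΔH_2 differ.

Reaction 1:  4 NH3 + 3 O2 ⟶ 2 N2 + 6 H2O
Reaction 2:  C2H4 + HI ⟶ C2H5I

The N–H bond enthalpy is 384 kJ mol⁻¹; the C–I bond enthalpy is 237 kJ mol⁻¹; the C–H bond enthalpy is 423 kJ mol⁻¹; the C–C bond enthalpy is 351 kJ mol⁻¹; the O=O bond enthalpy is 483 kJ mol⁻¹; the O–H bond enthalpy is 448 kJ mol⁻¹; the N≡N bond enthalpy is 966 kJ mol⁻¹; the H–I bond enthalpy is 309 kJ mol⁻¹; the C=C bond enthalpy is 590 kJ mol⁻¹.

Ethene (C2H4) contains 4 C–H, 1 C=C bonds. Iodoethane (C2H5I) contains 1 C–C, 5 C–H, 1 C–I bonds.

Reaction 1, by 1139 kJ

Reaction 1:
  Bonds broken (reactants):
    N–H: 12 × 384 = 4608
    O=O: 3 × 483 = 1449
    Σ(broken) = 6057 kJ
  Bonds formed (products):
    N≡N: 2 × 966 = 1932
    O–H: 12 × 448 = 5376
    Σ(formed) = 7308 kJ
  ΔH_1 = 6057 − 7308 = −1251 kJ
Reaction 2:
  Bonds broken (reactants):
    C–H: 4 × 423 = 1692
    C=C: 1 × 590 = 590
    H–I: 1 × 309 = 309
    Σ(broken) = 2591 kJ
  Bonds formed (products):
    C–C: 1 × 351 = 351
    C–H: 5 × 423 = 2115
    C–I: 1 × 237 = 237
    Σ(formed) = 2703 kJ
  ΔH_2 = 2591 − 2703 = −112 kJ
ΔH_1 − ΔH_2 = −1139 kJ, so reaction 1 has the more negative ΔH; |ΔH_1 − ΔH_2| = 1139 kJ.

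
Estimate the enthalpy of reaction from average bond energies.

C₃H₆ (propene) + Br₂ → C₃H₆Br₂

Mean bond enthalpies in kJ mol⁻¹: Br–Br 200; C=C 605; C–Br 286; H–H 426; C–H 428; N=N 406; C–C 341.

Bonds broken (reactants):
  Br–Br: 1 × 200 = 200
  C–C: 1 × 341 = 341
  C–H: 6 × 428 = 2568
  C=C: 1 × 605 = 605
  Σ(broken) = 3714 kJ
Bonds formed (products):
  C–Br: 2 × 286 = 572
  C–C: 2 × 341 = 682
  C–H: 6 × 428 = 2568
  Σ(formed) = 3822 kJ
ΔH = Σ(broken) − Σ(formed) = 3714 − 3822 = −108 kJ

ΔH ≈ −108 kJ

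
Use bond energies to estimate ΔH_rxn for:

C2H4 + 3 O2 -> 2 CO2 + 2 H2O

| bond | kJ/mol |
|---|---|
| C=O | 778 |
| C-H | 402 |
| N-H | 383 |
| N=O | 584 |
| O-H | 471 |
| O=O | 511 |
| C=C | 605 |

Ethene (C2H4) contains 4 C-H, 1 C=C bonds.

ΔH ≈ −1250 kJ

Bonds broken (reactants):
  C-H: 4 × 402 = 1608
  C=C: 1 × 605 = 605
  O=O: 3 × 511 = 1533
  Σ(broken) = 3746 kJ
Bonds formed (products):
  C=O: 4 × 778 = 3112
  O-H: 4 × 471 = 1884
  Σ(formed) = 4996 kJ
ΔH = Σ(broken) − Σ(formed) = 3746 − 4996 = −1250 kJ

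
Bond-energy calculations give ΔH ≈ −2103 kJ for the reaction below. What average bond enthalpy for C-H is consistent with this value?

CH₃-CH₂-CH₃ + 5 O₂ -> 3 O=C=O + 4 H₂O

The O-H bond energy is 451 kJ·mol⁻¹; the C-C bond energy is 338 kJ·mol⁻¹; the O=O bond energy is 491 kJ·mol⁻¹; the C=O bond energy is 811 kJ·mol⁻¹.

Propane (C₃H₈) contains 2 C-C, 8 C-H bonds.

Let D be the C-H bond energy.
Σ(broken) = 2×338 + 8×D + 5×491 = 3131 + 8D
Σ(formed) = 6×811 + 8×451 = 8474
ΔH = Σ(broken) − Σ(formed) = (3131 + 8D) − (8474) = −5343 + 8D
Setting this equal to −2103 kJ gives 8D = 3240, so D = 405 kJ/mol.

D(C-H) ≈ 405 kJ/mol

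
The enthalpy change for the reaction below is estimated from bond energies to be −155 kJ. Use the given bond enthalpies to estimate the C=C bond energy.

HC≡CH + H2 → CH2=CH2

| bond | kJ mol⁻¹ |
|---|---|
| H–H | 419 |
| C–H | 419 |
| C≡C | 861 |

Let D be the C=C bond energy.
Σ(broken) = 1×861 + 2×419 + 1×419 = 2118
Σ(formed) = 4×419 + 1×D = 1676 + D
ΔH = Σ(broken) − Σ(formed) = (2118) − (1676 + D) = +442 − D
Setting this equal to −155 kJ gives D = 597 kJ/mol.

D(C=C) ≈ 597 kJ/mol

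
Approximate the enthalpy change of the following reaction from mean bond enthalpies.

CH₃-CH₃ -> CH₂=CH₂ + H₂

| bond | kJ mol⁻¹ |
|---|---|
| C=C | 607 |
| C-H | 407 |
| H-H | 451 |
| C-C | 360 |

ΔH ≈ +116 kJ

Bonds broken (reactants):
  C-C: 1 × 360 = 360
  C-H: 6 × 407 = 2442
  Σ(broken) = 2802 kJ
Bonds formed (products):
  C-H: 4 × 407 = 1628
  C=C: 1 × 607 = 607
  H-H: 1 × 451 = 451
  Σ(formed) = 2686 kJ
ΔH = Σ(broken) − Σ(formed) = 2802 − 2686 = +116 kJ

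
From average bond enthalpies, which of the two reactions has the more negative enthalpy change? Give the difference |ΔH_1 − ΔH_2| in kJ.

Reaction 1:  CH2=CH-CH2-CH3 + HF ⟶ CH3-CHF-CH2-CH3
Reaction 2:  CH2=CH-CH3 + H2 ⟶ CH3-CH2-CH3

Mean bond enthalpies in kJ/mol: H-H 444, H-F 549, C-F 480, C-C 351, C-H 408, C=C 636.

Reaction 1:
  Bonds broken (reactants):
    C-C: 2 × 351 = 702
    C-H: 8 × 408 = 3264
    C=C: 1 × 636 = 636
    H-F: 1 × 549 = 549
    Σ(broken) = 5151 kJ
  Bonds formed (products):
    C-C: 3 × 351 = 1053
    C-F: 1 × 480 = 480
    C-H: 9 × 408 = 3672
    Σ(formed) = 5205 kJ
  ΔH_1 = 5151 − 5205 = −54 kJ
Reaction 2:
  Bonds broken (reactants):
    C-C: 1 × 351 = 351
    C-H: 6 × 408 = 2448
    C=C: 1 × 636 = 636
    H-H: 1 × 444 = 444
    Σ(broken) = 3879 kJ
  Bonds formed (products):
    C-C: 2 × 351 = 702
    C-H: 8 × 408 = 3264
    Σ(formed) = 3966 kJ
  ΔH_2 = 3879 − 3966 = −87 kJ
ΔH_1 − ΔH_2 = +33 kJ, so reaction 2 has the more negative ΔH; |ΔH_1 − ΔH_2| = 33 kJ.

Reaction 2, by 33 kJ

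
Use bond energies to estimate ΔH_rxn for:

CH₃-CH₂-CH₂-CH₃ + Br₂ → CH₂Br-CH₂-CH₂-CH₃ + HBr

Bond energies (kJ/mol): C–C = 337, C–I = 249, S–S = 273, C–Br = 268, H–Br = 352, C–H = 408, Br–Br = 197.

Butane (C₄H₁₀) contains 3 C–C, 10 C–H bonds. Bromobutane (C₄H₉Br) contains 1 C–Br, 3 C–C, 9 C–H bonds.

Bonds broken (reactants):
  Br–Br: 1 × 197 = 197
  C–C: 3 × 337 = 1011
  C–H: 10 × 408 = 4080
  Σ(broken) = 5288 kJ
Bonds formed (products):
  C–Br: 1 × 268 = 268
  C–C: 3 × 337 = 1011
  C–H: 9 × 408 = 3672
  H–Br: 1 × 352 = 352
  Σ(formed) = 5303 kJ
ΔH = Σ(broken) − Σ(formed) = 5288 − 5303 = −15 kJ

ΔH ≈ −15 kJ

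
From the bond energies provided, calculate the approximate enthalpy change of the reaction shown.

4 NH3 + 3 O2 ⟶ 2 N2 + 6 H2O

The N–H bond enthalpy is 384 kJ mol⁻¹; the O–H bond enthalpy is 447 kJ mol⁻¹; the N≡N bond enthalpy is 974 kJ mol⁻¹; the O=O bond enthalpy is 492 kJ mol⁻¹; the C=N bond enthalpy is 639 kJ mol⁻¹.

Bonds broken (reactants):
  N–H: 12 × 384 = 4608
  O=O: 3 × 492 = 1476
  Σ(broken) = 6084 kJ
Bonds formed (products):
  N≡N: 2 × 974 = 1948
  O–H: 12 × 447 = 5364
  Σ(formed) = 7312 kJ
ΔH = Σ(broken) − Σ(formed) = 6084 − 7312 = −1228 kJ

ΔH ≈ −1228 kJ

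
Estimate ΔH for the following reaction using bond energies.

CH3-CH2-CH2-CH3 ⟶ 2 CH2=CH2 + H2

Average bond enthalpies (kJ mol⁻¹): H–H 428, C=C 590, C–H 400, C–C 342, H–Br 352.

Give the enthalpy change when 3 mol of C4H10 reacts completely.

Bonds broken (reactants):
  C–C: 3 × 342 = 1026
  C–H: 10 × 400 = 4000
  Σ(broken) = 5026 kJ
Bonds formed (products):
  C–H: 8 × 400 = 3200
  C=C: 2 × 590 = 1180
  H–H: 1 × 428 = 428
  Σ(formed) = 4808 kJ
ΔH = Σ(broken) − Σ(formed) = 5026 − 4808 = +218 kJ
For 3× the reaction as written: 3 × (+218) = +654 kJ

ΔH = +654 kJ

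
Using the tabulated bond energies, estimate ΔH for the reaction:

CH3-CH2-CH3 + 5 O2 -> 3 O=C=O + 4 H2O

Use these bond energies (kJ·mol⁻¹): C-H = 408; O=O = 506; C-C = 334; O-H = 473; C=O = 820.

ΔH ≈ −2242 kJ

Bonds broken (reactants):
  C-C: 2 × 334 = 668
  C-H: 8 × 408 = 3264
  O=O: 5 × 506 = 2530
  Σ(broken) = 6462 kJ
Bonds formed (products):
  C=O: 6 × 820 = 4920
  O-H: 8 × 473 = 3784
  Σ(formed) = 8704 kJ
ΔH = Σ(broken) − Σ(formed) = 6462 − 8704 = −2242 kJ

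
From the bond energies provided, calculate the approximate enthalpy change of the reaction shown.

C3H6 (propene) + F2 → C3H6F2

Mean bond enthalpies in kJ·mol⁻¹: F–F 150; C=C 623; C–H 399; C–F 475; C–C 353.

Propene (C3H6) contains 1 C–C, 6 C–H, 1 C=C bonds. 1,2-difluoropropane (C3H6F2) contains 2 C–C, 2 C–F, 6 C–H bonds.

ΔH ≈ −530 kJ

Bonds broken (reactants):
  C–C: 1 × 353 = 353
  C–H: 6 × 399 = 2394
  C=C: 1 × 623 = 623
  F–F: 1 × 150 = 150
  Σ(broken) = 3520 kJ
Bonds formed (products):
  C–C: 2 × 353 = 706
  C–F: 2 × 475 = 950
  C–H: 6 × 399 = 2394
  Σ(formed) = 4050 kJ
ΔH = Σ(broken) − Σ(formed) = 3520 − 4050 = −530 kJ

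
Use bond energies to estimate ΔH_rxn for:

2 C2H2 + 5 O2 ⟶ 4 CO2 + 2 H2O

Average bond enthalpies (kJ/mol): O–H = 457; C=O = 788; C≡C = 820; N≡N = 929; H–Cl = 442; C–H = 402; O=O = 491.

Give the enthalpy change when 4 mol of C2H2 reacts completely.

Bonds broken (reactants):
  C≡C: 2 × 820 = 1640
  C–H: 4 × 402 = 1608
  O=O: 5 × 491 = 2455
  Σ(broken) = 5703 kJ
Bonds formed (products):
  C=O: 8 × 788 = 6304
  O–H: 4 × 457 = 1828
  Σ(formed) = 8132 kJ
ΔH = Σ(broken) − Σ(formed) = 5703 − 8132 = −2429 kJ
For 2× the reaction as written: 2 × (−2429) = −4858 kJ

ΔH = −4858 kJ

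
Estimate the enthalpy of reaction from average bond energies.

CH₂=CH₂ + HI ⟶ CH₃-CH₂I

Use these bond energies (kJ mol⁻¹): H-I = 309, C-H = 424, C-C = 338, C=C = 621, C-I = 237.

Bonds broken (reactants):
  C-H: 4 × 424 = 1696
  C=C: 1 × 621 = 621
  H-I: 1 × 309 = 309
  Σ(broken) = 2626 kJ
Bonds formed (products):
  C-C: 1 × 338 = 338
  C-H: 5 × 424 = 2120
  C-I: 1 × 237 = 237
  Σ(formed) = 2695 kJ
ΔH = Σ(broken) − Σ(formed) = 2626 − 2695 = −69 kJ

ΔH ≈ −69 kJ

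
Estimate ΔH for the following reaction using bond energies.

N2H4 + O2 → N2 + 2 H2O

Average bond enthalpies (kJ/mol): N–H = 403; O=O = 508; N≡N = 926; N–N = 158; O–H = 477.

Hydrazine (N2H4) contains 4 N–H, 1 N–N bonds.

ΔH ≈ −556 kJ

Bonds broken (reactants):
  N–H: 4 × 403 = 1612
  N–N: 1 × 158 = 158
  O=O: 1 × 508 = 508
  Σ(broken) = 2278 kJ
Bonds formed (products):
  N≡N: 1 × 926 = 926
  O–H: 4 × 477 = 1908
  Σ(formed) = 2834 kJ
ΔH = Σ(broken) − Σ(formed) = 2278 − 2834 = −556 kJ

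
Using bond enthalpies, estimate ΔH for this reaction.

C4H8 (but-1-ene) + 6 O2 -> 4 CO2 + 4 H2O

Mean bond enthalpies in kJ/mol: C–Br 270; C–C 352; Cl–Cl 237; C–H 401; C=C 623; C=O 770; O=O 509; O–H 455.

ΔH ≈ −2211 kJ

Bonds broken (reactants):
  C–C: 2 × 352 = 704
  C–H: 8 × 401 = 3208
  C=C: 1 × 623 = 623
  O=O: 6 × 509 = 3054
  Σ(broken) = 7589 kJ
Bonds formed (products):
  C=O: 8 × 770 = 6160
  O–H: 8 × 455 = 3640
  Σ(formed) = 9800 kJ
ΔH = Σ(broken) − Σ(formed) = 7589 − 9800 = −2211 kJ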